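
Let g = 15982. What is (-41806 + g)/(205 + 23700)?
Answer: -25824/23905 ≈ -1.0803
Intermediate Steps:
(-41806 + g)/(205 + 23700) = (-41806 + 15982)/(205 + 23700) = -25824/23905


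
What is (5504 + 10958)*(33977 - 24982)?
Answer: 148075690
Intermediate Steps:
(5504 + 10958)*(33977 - 24982) = 16462*8995 = 148075690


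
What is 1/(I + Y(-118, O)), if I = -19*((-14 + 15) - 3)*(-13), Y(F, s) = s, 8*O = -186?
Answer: -4/2069 ≈ -0.0019333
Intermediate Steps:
O = -93/4 (O = (⅛)*(-186) = -93/4 ≈ -23.250)
I = -494 (I = -19*(1 - 3)*(-13) = -19*(-2)*(-13) = 38*(-13) = -494)
1/(I + Y(-118, O)) = 1/(-494 - 93/4) = 1/(-2069/4) = -4/2069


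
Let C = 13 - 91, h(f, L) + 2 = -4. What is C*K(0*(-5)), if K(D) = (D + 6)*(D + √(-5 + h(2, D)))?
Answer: -468*I*√11 ≈ -1552.2*I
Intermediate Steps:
h(f, L) = -6 (h(f, L) = -2 - 4 = -6)
K(D) = (6 + D)*(D + I*√11) (K(D) = (D + 6)*(D + √(-5 - 6)) = (6 + D)*(D + √(-11)) = (6 + D)*(D + I*√11))
C = -78
C*K(0*(-5)) = -78*((0*(-5))² + 6*(0*(-5)) + 6*I*√11 + I*(0*(-5))*√11) = -78*(0² + 6*0 + 6*I*√11 + I*0*√11) = -78*(0 + 0 + 6*I*√11 + 0) = -468*I*√11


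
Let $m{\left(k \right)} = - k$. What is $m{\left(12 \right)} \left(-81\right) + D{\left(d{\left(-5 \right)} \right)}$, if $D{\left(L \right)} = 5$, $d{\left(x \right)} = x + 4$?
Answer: $977$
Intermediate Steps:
$d{\left(x \right)} = 4 + x$
$m{\left(12 \right)} \left(-81\right) + D{\left(d{\left(-5 \right)} \right)} = \left(-1\right) 12 \left(-81\right) + 5 = \left(-12\right) \left(-81\right) + 5 = 972 + 5 = 977$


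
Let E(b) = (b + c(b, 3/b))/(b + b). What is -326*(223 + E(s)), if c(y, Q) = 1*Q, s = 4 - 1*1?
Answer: -218746/3 ≈ -72915.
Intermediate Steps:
s = 3 (s = 4 - 1 = 3)
c(y, Q) = Q
E(b) = (b + 3/b)/(2*b) (E(b) = (b + 3/b)/(b + b) = (b + 3/b)/((2*b)) = (b + 3/b)*(1/(2*b)) = (b + 3/b)/(2*b))
-326*(223 + E(s)) = -326*(223 + (½)*(3 + 3²)/3²) = -326*(223 + (½)*(⅑)*(3 + 9)) = -326*(223 + (½)*(⅑)*12) = -326*(223 + ⅔) = -326*671/3 = -218746/3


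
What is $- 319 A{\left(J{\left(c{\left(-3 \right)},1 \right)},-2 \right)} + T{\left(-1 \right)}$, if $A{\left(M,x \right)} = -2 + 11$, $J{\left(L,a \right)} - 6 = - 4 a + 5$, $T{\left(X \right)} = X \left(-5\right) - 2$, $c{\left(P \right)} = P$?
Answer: $-2868$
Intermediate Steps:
$T{\left(X \right)} = -2 - 5 X$ ($T{\left(X \right)} = - 5 X - 2 = -2 - 5 X$)
$J{\left(L,a \right)} = 11 - 4 a$ ($J{\left(L,a \right)} = 6 - \left(-5 + 4 a\right) = 11 - 4 a$)
$A{\left(M,x \right)} = 9$
$- 319 A{\left(J{\left(c{\left(-3 \right)},1 \right)},-2 \right)} + T{\left(-1 \right)} = \left(-319\right) 9 - -3 = -2871 + \left(-2 + 5\right) = -2871 + 3 = -2868$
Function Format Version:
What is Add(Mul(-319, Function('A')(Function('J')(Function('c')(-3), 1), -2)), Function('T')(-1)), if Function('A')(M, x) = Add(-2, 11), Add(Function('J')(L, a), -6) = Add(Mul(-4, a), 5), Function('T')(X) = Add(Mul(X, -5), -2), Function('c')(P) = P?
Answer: -2868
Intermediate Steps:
Function('T')(X) = Add(-2, Mul(-5, X)) (Function('T')(X) = Add(Mul(-5, X), -2) = Add(-2, Mul(-5, X)))
Function('J')(L, a) = Add(11, Mul(-4, a)) (Function('J')(L, a) = Add(6, Add(Mul(-4, a), 5)) = Add(6, Add(5, Mul(-4, a))) = Add(11, Mul(-4, a)))
Function('A')(M, x) = 9
Add(Mul(-319, Function('A')(Function('J')(Function('c')(-3), 1), -2)), Function('T')(-1)) = Add(Mul(-319, 9), Add(-2, Mul(-5, -1))) = Add(-2871, Add(-2, 5)) = Add(-2871, 3) = -2868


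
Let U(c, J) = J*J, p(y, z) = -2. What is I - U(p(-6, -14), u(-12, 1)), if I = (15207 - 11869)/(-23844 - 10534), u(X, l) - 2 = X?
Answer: -1720569/17189 ≈ -100.10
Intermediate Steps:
u(X, l) = 2 + X
I = -1669/17189 (I = 3338/(-34378) = 3338*(-1/34378) = -1669/17189 ≈ -0.097097)
U(c, J) = J²
I - U(p(-6, -14), u(-12, 1)) = -1669/17189 - (2 - 12)² = -1669/17189 - 1*(-10)² = -1669/17189 - 1*100 = -1669/17189 - 100 = -1720569/17189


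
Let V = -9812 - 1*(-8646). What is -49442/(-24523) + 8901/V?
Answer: -160629851/28593818 ≈ -5.6176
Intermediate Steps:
V = -1166 (V = -9812 + 8646 = -1166)
-49442/(-24523) + 8901/V = -49442/(-24523) + 8901/(-1166) = -49442*(-1/24523) + 8901*(-1/1166) = 49442/24523 - 8901/1166 = -160629851/28593818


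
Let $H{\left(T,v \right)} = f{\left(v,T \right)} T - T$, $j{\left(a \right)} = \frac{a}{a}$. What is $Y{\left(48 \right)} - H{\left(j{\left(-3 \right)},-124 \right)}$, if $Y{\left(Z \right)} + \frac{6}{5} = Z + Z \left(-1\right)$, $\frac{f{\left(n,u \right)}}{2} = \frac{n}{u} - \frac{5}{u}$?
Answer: $\frac{1289}{5} \approx 257.8$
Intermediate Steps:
$j{\left(a \right)} = 1$
$f{\left(n,u \right)} = - \frac{10}{u} + \frac{2 n}{u}$ ($f{\left(n,u \right)} = 2 \left(\frac{n}{u} - \frac{5}{u}\right) = 2 \left(- \frac{5}{u} + \frac{n}{u}\right) = - \frac{10}{u} + \frac{2 n}{u}$)
$Y{\left(Z \right)} = - \frac{6}{5}$ ($Y{\left(Z \right)} = - \frac{6}{5} + \left(Z + Z \left(-1\right)\right) = - \frac{6}{5} + \left(Z - Z\right) = - \frac{6}{5} + 0 = - \frac{6}{5}$)
$H{\left(T,v \right)} = -10 - T + 2 v$ ($H{\left(T,v \right)} = \frac{2 \left(-5 + v\right)}{T} T - T = \left(-10 + 2 v\right) - T = -10 - T + 2 v$)
$Y{\left(48 \right)} - H{\left(j{\left(-3 \right)},-124 \right)} = - \frac{6}{5} - \left(-10 - 1 + 2 \left(-124\right)\right) = - \frac{6}{5} - \left(-10 - 1 - 248\right) = - \frac{6}{5} - -259 = - \frac{6}{5} + 259 = \frac{1289}{5}$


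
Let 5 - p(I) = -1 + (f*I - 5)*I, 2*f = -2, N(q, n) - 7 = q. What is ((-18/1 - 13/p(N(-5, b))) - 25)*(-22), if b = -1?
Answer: 9603/10 ≈ 960.30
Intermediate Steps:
N(q, n) = 7 + q
f = -1 (f = (½)*(-2) = -1)
p(I) = 6 - I*(-5 - I) (p(I) = 5 - (-1 + (-I - 5)*I) = 5 - (-1 + (-5 - I)*I) = 5 - (-1 + I*(-5 - I)) = 5 + (1 - I*(-5 - I)) = 6 - I*(-5 - I))
((-18/1 - 13/p(N(-5, b))) - 25)*(-22) = ((-18/1 - 13/(6 + (7 - 5)² + 5*(7 - 5))) - 25)*(-22) = ((-18*1 - 13/(6 + 2² + 5*2)) - 25)*(-22) = ((-18 - 13/(6 + 4 + 10)) - 25)*(-22) = ((-18 - 13/20) - 25)*(-22) = (-373/20 - 25)*(-22) = -873/20*(-22) = 9603/10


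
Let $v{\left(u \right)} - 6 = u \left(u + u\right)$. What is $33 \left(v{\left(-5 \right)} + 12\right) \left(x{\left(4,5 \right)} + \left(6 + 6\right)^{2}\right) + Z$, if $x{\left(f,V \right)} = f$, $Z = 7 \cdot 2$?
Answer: $332126$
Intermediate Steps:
$v{\left(u \right)} = 6 + 2 u^{2}$ ($v{\left(u \right)} = 6 + u \left(u + u\right) = 6 + u 2 u = 6 + 2 u^{2}$)
$Z = 14$
$33 \left(v{\left(-5 \right)} + 12\right) \left(x{\left(4,5 \right)} + \left(6 + 6\right)^{2}\right) + Z = 33 \left(\left(6 + 2 \left(-5\right)^{2}\right) + 12\right) \left(4 + \left(6 + 6\right)^{2}\right) + 14 = 33 \left(\left(6 + 2 \cdot 25\right) + 12\right) \left(4 + 12^{2}\right) + 14 = 33 \left(\left(6 + 50\right) + 12\right) \left(4 + 144\right) + 14 = 33 \left(56 + 12\right) 148 + 14 = 33 \cdot 68 \cdot 148 + 14 = 33 \cdot 10064 + 14 = 332112 + 14 = 332126$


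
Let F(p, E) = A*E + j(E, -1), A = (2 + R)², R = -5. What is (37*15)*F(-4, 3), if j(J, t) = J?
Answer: 16650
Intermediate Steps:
A = 9 (A = (2 - 5)² = (-3)² = 9)
F(p, E) = 10*E (F(p, E) = 9*E + E = 10*E)
(37*15)*F(-4, 3) = (37*15)*(10*3) = 555*30 = 16650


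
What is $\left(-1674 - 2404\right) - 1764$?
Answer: $-5842$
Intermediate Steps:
$\left(-1674 - 2404\right) - 1764 = -4078 - 1764 = -5842$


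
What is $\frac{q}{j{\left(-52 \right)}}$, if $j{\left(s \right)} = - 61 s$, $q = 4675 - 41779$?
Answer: $- \frac{9276}{793} \approx -11.697$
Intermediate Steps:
$q = -37104$
$\frac{q}{j{\left(-52 \right)}} = - \frac{37104}{\left(-61\right) \left(-52\right)} = - \frac{37104}{3172} = \left(-37104\right) \frac{1}{3172} = - \frac{9276}{793}$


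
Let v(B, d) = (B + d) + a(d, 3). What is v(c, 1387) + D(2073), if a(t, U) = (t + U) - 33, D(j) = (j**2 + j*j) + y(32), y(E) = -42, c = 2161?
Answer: 8599521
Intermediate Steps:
D(j) = -42 + 2*j**2 (D(j) = (j**2 + j*j) - 42 = (j**2 + j**2) - 42 = 2*j**2 - 42 = -42 + 2*j**2)
a(t, U) = -33 + U + t (a(t, U) = (U + t) - 33 = -33 + U + t)
v(B, d) = -30 + B + 2*d (v(B, d) = (B + d) + (-33 + 3 + d) = (B + d) + (-30 + d) = -30 + B + 2*d)
v(c, 1387) + D(2073) = (-30 + 2161 + 2*1387) + (-42 + 2*2073**2) = (-30 + 2161 + 2774) + (-42 + 2*4297329) = 4905 + (-42 + 8594658) = 4905 + 8594616 = 8599521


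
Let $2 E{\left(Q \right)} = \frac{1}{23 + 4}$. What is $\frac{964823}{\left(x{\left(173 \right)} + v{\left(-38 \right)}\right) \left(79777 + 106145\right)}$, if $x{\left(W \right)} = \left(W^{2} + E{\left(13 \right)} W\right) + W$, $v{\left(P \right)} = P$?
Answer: $\frac{964823}{5590154647} \approx 0.00017259$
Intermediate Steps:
$E{\left(Q \right)} = \frac{1}{54}$ ($E{\left(Q \right)} = \frac{1}{2 \left(23 + 4\right)} = \frac{1}{2 \cdot 27} = \frac{1}{2} \cdot \frac{1}{27} = \frac{1}{54}$)
$x{\left(W \right)} = W^{2} + \frac{55 W}{54}$ ($x{\left(W \right)} = \left(W^{2} + \frac{W}{54}\right) + W = W^{2} + \frac{55 W}{54}$)
$\frac{964823}{\left(x{\left(173 \right)} + v{\left(-38 \right)}\right) \left(79777 + 106145\right)} = \frac{964823}{\left(\frac{1}{54} \cdot 173 \left(55 + 54 \cdot 173\right) - 38\right) \left(79777 + 106145\right)} = \frac{964823}{\left(\frac{1}{54} \cdot 173 \left(55 + 9342\right) - 38\right) 185922} = \frac{964823}{\left(\frac{1}{54} \cdot 173 \cdot 9397 - 38\right) 185922} = \frac{964823}{\left(\frac{1625681}{54} - 38\right) 185922} = \frac{964823}{\frac{1623629}{54} \cdot 185922} = \frac{964823}{5590154647}$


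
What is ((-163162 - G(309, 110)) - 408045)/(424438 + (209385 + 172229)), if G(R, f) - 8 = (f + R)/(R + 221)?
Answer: -302744369/427207560 ≈ -0.70866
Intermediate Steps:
G(R, f) = 8 + (R + f)/(221 + R) (G(R, f) = 8 + (f + R)/(R + 221) = 8 + (R + f)/(221 + R))
((-163162 - G(309, 110)) - 408045)/(424438 + (209385 + 172229)) = ((-163162 - (1768 + 110 + 9*309)/(221 + 309)) - 408045)/(424438 + (209385 + 172229)) = ((-163162 - (1768 + 110 + 2781)/530) - 408045)/(424438 + 381614) = ((-163162 - 4659/530) - 408045)/806052 = ((-163162 - 1*4659/530) - 408045)*(1/806052) = ((-163162 - 4659/530) - 408045)*(1/806052) = (-86480519/530 - 408045)*(1/806052) = -302744369/530*1/806052 = -302744369/427207560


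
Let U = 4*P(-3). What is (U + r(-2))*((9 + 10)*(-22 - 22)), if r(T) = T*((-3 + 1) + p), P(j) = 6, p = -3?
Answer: -28424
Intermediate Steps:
U = 24 (U = 4*6 = 24)
r(T) = -5*T (r(T) = T*((-3 + 1) - 3) = T*(-2 - 3) = T*(-5) = -5*T)
(U + r(-2))*((9 + 10)*(-22 - 22)) = (24 - 5*(-2))*((9 + 10)*(-22 - 22)) = (24 + 10)*(19*(-44)) = 34*(-836) = -28424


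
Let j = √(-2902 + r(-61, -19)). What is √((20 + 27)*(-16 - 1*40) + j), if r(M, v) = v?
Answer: √(-2632 + I*√2921) ≈ 0.5267 + 51.306*I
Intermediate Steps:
j = I*√2921 (j = √(-2902 - 19) = √(-2921) = I*√2921 ≈ 54.046*I)
√((20 + 27)*(-16 - 1*40) + j) = √((20 + 27)*(-16 - 1*40) + I*√2921) = √(47*(-16 - 40) + I*√2921) = √(47*(-56) + I*√2921) = √(-2632 + I*√2921)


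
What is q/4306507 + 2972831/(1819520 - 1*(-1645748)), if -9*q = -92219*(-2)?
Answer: 114583530502469/134308808089884 ≈ 0.85314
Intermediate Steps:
q = -184438/9 (q = -(-92219)*(-2)/9 = -1/9*184438 = -184438/9 ≈ -20493.)
q/4306507 + 2972831/(1819520 - 1*(-1645748)) = -184438/9/4306507 + 2972831/(1819520 - 1*(-1645748)) = -184438/9*1/4306507 + 2972831/(1819520 + 1645748) = -184438/38758563 + 2972831/3465268 = 114583530502469/134308808089884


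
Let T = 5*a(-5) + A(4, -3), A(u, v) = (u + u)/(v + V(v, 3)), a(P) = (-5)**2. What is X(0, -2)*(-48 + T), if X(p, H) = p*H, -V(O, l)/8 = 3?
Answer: 0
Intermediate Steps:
V(O, l) = -24 (V(O, l) = -8*3 = -24)
X(p, H) = H*p
a(P) = 25
A(u, v) = 2*u/(-24 + v) (A(u, v) = (u + u)/(v - 24) = (2*u)/(-24 + v) = 2*u/(-24 + v))
T = 3367/27 (T = 5*25 + 2*4/(-24 - 3) = 125 + 2*4/(-27) = 125 + 2*4*(-1/27) = 125 - 8/27 = 3367/27 ≈ 124.70)
X(0, -2)*(-48 + T) = (-2*0)*(-48 + 3367/27) = 0*(2071/27) = 0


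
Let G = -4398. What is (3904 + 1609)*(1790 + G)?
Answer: -14377904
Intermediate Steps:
(3904 + 1609)*(1790 + G) = (3904 + 1609)*(1790 - 4398) = 5513*(-2608) = -14377904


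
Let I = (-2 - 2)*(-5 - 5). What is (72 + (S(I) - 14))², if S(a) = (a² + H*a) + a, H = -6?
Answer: 2125764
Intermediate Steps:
I = 40 (I = -4*(-10) = 40)
S(a) = a² - 5*a (S(a) = (a² - 6*a) + a = a² - 5*a)
(72 + (S(I) - 14))² = (72 + (40*(-5 + 40) - 14))² = (72 + (40*35 - 14))² = (72 + (1400 - 14))² = (72 + 1386)² = 1458² = 2125764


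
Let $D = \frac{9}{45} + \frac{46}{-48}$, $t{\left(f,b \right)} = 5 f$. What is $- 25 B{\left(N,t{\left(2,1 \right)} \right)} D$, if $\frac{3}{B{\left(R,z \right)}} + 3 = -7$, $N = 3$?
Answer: $- \frac{91}{16} \approx -5.6875$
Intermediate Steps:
$B{\left(R,z \right)} = - \frac{3}{10}$ ($B{\left(R,z \right)} = \frac{3}{-3 - 7} = \frac{3}{-10} = 3 \left(- \frac{1}{10}\right) = - \frac{3}{10}$)
$D = - \frac{91}{120}$ ($D = 9 \cdot \frac{1}{45} + 46 \left(- \frac{1}{48}\right) = \frac{1}{5} - \frac{23}{24} = - \frac{91}{120} \approx -0.75833$)
$- 25 B{\left(N,t{\left(2,1 \right)} \right)} D = \left(-25\right) \left(- \frac{3}{10}\right) \left(- \frac{91}{120}\right) = \frac{15}{2} \left(- \frac{91}{120}\right) = - \frac{91}{16}$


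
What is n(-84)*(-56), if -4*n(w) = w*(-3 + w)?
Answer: 102312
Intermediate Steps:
n(w) = -w*(-3 + w)/4
n(-84)*(-56) = ((¼)*(-84)*(3 - 1*(-84)))*(-56) = ((¼)*(-84)*(3 + 84))*(-56) = ((¼)*(-84)*87)*(-56) = -1827*(-56) = 102312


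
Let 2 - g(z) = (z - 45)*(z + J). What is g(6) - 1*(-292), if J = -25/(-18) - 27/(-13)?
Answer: 3979/6 ≈ 663.17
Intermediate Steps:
J = 811/234 (J = -25*(-1/18) - 27*(-1/13) = 25/18 + 27/13 = 811/234 ≈ 3.4658)
g(z) = 2 - (-45 + z)*(811/234 + z) (g(z) = 2 - (z - 45)*(z + 811/234) = 2 - (-45 + z)*(811/234 + z))
g(6) - 1*(-292) = (4107/26 - 1*6² + (9719/234)*6) - 1*(-292) = (4107/26 - 1*36 + 9719/39) + 292 = (4107/26 - 36 + 9719/39) + 292 = 2227/6 + 292 = 3979/6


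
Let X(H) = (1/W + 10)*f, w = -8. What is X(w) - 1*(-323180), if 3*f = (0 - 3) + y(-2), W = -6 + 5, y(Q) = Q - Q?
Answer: 323171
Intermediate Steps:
y(Q) = 0
W = -1
f = -1 (f = ((0 - 3) + 0)/3 = (-3 + 0)/3 = (1/3)*(-3) = -1)
X(H) = -9 (X(H) = (1/(-1) + 10)*(-1) = (-1 + 10)*(-1) = 9*(-1) = -9)
X(w) - 1*(-323180) = -9 - 1*(-323180) = -9 + 323180 = 323171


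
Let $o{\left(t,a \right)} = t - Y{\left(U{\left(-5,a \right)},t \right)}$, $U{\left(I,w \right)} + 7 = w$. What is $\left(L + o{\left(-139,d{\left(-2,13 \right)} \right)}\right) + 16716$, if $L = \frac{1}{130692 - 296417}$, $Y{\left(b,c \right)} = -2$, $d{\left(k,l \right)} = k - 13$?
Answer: $\frac{2747554774}{165725} \approx 16579.0$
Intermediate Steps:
$U{\left(I,w \right)} = -7 + w$
$d{\left(k,l \right)} = -13 + k$ ($d{\left(k,l \right)} = k - 13 = -13 + k$)
$o{\left(t,a \right)} = 2 + t$ ($o{\left(t,a \right)} = t - -2 = t + 2 = 2 + t$)
$L = - \frac{1}{165725}$ ($L = \frac{1}{-165725} = - \frac{1}{165725} \approx -6.0341 \cdot 10^{-6}$)
$\left(L + o{\left(-139,d{\left(-2,13 \right)} \right)}\right) + 16716 = \left(- \frac{1}{165725} + \left(2 - 139\right)\right) + 16716 = \left(- \frac{1}{165725} - 137\right) + 16716 = - \frac{22704326}{165725} + 16716 = \frac{2747554774}{165725}$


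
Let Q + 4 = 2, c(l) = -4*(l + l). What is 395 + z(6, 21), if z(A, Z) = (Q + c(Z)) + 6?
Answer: 231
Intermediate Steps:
c(l) = -8*l
Q = -2 (Q = -4 + 2 = -2)
z(A, Z) = 4 - 8*Z (z(A, Z) = (-2 - 8*Z) + 6 = 4 - 8*Z)
395 + z(6, 21) = 395 + (4 - 8*21) = 395 + (4 - 168) = 395 - 164 = 231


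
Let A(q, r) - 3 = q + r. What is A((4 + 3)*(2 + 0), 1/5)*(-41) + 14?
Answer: -3456/5 ≈ -691.20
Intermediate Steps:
A(q, r) = 3 + q + r (A(q, r) = 3 + (q + r) = 3 + q + r)
A((4 + 3)*(2 + 0), 1/5)*(-41) + 14 = (3 + (4 + 3)*(2 + 0) + 1/5)*(-41) + 14 = (3 + 7*2 + 1/5)*(-41) + 14 = (3 + 14 + 1/5)*(-41) + 14 = (86/5)*(-41) + 14 = -3526/5 + 14 = -3456/5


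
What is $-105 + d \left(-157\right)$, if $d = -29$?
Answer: $4448$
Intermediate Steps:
$-105 + d \left(-157\right) = -105 - -4553 = -105 + 4553 = 4448$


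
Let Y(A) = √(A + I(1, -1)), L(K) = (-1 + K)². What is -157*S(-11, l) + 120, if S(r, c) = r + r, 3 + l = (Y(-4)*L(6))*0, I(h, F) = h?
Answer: 3574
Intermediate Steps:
Y(A) = √(1 + A) (Y(A) = √(A + 1) = √(1 + A))
l = -3 (l = -3 + (√(1 - 4)*(-1 + 6)²)*0 = -3 + (√(-3)*5²)*0 = -3 + ((I*√3)*25)*0 = -3 + (25*I*√3)*0 = -3 + 0 = -3)
S(r, c) = 2*r
-157*S(-11, l) + 120 = -314*(-11) + 120 = -157*(-22) + 120 = 3454 + 120 = 3574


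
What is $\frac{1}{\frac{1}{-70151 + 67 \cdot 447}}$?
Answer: $-40202$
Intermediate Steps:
$\frac{1}{\frac{1}{-70151 + 67 \cdot 447}} = \frac{1}{\frac{1}{-70151 + 29949}} = \frac{1}{\frac{1}{-40202}} = \frac{1}{- \frac{1}{40202}} = -40202$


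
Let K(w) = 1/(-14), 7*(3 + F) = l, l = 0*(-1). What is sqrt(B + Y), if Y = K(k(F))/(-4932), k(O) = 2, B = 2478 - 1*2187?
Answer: sqrt(38538314542)/11508 ≈ 17.059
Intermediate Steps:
B = 291 (B = 2478 - 2187 = 291)
l = 0
F = -3 (F = -3 + (1/7)*0 = -3 + 0 = -3)
K(w) = -1/14
Y = 1/69048 (Y = -1/14/(-4932) = -1/14*(-1/4932) = 1/69048 ≈ 1.4483e-5)
sqrt(B + Y) = sqrt(291 + 1/69048) = sqrt(20092969/69048) = sqrt(38538314542)/11508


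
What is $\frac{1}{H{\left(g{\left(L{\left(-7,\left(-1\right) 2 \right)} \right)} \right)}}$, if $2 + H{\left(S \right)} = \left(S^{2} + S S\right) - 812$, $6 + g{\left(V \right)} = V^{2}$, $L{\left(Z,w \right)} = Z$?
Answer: $\frac{1}{2884} \approx 0.00034674$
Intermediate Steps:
$g{\left(V \right)} = -6 + V^{2}$
$H{\left(S \right)} = -814 + 2 S^{2}$ ($H{\left(S \right)} = -2 - \left(812 - S^{2} - S S\right) = -2 + \left(\left(S^{2} + S^{2}\right) - 812\right) = -2 + \left(2 S^{2} - 812\right) = -2 + \left(-812 + 2 S^{2}\right) = -814 + 2 S^{2}$)
$\frac{1}{H{\left(g{\left(L{\left(-7,\left(-1\right) 2 \right)} \right)} \right)}} = \frac{1}{-814 + 2 \left(-6 + \left(-7\right)^{2}\right)^{2}} = \frac{1}{-814 + 2 \left(-6 + 49\right)^{2}} = \frac{1}{-814 + 2 \cdot 43^{2}} = \frac{1}{-814 + 2 \cdot 1849} = \frac{1}{-814 + 3698} = \frac{1}{2884}$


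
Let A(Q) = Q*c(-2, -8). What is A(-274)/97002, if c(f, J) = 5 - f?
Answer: -959/48501 ≈ -0.019773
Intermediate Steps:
A(Q) = 7*Q (A(Q) = Q*(5 - 1*(-2)) = Q*(5 + 2) = Q*7 = 7*Q)
A(-274)/97002 = (7*(-274))/97002 = -1918*1/97002 = -959/48501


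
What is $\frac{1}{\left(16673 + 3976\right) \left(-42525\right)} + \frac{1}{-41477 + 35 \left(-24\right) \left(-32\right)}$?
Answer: $- \frac{878113322}{12817607088825} \approx -6.8508 \cdot 10^{-5}$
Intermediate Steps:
$\frac{1}{\left(16673 + 3976\right) \left(-42525\right)} + \frac{1}{-41477 + 35 \left(-24\right) \left(-32\right)} = \frac{1}{20649} \left(- \frac{1}{42525}\right) + \frac{1}{-41477 - -26880} = \frac{1}{20649} \left(- \frac{1}{42525}\right) + \frac{1}{-41477 + 26880} = - \frac{1}{878098725} + \frac{1}{-14597} = - \frac{1}{878098725} - \frac{1}{14597} = - \frac{878113322}{12817607088825}$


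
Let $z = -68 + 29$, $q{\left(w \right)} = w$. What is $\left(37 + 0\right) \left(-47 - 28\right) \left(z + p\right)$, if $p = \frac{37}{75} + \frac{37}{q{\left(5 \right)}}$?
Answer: $86321$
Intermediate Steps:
$z = -39$
$p = \frac{592}{75}$ ($p = \frac{37}{75} + \frac{37}{5} = \frac{592}{75} \approx 7.8933$)
$\left(37 + 0\right) \left(-47 - 28\right) \left(z + p\right) = \left(37 + 0\right) \left(-47 - 28\right) \left(-39 + \frac{592}{75}\right) = 37 \left(-75\right) \left(- \frac{2333}{75}\right) = \left(-2775\right) \left(- \frac{2333}{75}\right) = 86321$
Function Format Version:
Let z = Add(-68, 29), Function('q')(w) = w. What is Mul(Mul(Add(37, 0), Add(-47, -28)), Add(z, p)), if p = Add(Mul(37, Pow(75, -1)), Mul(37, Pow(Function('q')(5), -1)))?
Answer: 86321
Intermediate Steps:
z = -39
p = Rational(592, 75) (p = Add(Mul(37, Pow(75, -1)), Mul(37, Pow(5, -1))) = Add(Mul(37, Rational(1, 75)), Mul(37, Rational(1, 5))) = Add(Rational(37, 75), Rational(37, 5)) = Rational(592, 75) ≈ 7.8933)
Mul(Mul(Add(37, 0), Add(-47, -28)), Add(z, p)) = Mul(Mul(Add(37, 0), Add(-47, -28)), Add(-39, Rational(592, 75))) = Mul(Mul(37, -75), Rational(-2333, 75)) = Mul(-2775, Rational(-2333, 75)) = 86321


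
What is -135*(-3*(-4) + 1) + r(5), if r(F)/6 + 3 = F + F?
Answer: -1713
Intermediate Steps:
r(F) = -18 + 12*F (r(F) = -18 + 6*(F + F) = -18 + 6*(2*F) = -18 + 12*F)
-135*(-3*(-4) + 1) + r(5) = -135*(-3*(-4) + 1) + (-18 + 12*5) = -135*(12 + 1) + (-18 + 60) = -135*13 + 42 = -1755 + 42 = -1713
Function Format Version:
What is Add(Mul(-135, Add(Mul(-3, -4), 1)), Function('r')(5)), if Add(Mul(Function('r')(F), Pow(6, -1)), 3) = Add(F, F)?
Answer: -1713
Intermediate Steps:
Function('r')(F) = Add(-18, Mul(12, F)) (Function('r')(F) = Add(-18, Mul(6, Add(F, F))) = Add(-18, Mul(6, Mul(2, F))) = Add(-18, Mul(12, F)))
Add(Mul(-135, Add(Mul(-3, -4), 1)), Function('r')(5)) = Add(Mul(-135, Add(Mul(-3, -4), 1)), Add(-18, Mul(12, 5))) = Add(Mul(-135, Add(12, 1)), Add(-18, 60)) = Add(Mul(-135, 13), 42) = Add(-1755, 42) = -1713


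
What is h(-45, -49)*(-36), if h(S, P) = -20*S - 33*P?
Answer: -90612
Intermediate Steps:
h(S, P) = -33*P - 20*S
h(-45, -49)*(-36) = (-33*(-49) - 20*(-45))*(-36) = (1617 + 900)*(-36) = 2517*(-36) = -90612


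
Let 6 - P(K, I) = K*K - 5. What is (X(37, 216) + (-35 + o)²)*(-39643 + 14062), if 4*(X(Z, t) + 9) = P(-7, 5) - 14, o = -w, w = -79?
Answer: -48962034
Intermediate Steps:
P(K, I) = 11 - K² (P(K, I) = 6 - (K*K - 5) = 6 - (K² - 5) = 6 - (-5 + K²) = 6 + (5 - K²) = 11 - K²)
o = 79 (o = -1*(-79) = 79)
X(Z, t) = -22 (X(Z, t) = -9 + ((11 - 1*(-7)²) - 14)/4 = -9 + ((11 - 1*49) - 14)/4 = -9 + ((11 - 49) - 14)/4 = -9 + (-38 - 14)/4 = -9 + (¼)*(-52) = -9 - 13 = -22)
(X(37, 216) + (-35 + o)²)*(-39643 + 14062) = (-22 + (-35 + 79)²)*(-39643 + 14062) = (-22 + 44²)*(-25581) = (-22 + 1936)*(-25581) = 1914*(-25581) = -48962034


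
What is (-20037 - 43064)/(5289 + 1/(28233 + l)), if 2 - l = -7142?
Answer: -2232324077/187108954 ≈ -11.931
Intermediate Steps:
l = 7144 (l = 2 - 1*(-7142) = 2 + 7142 = 7144)
(-20037 - 43064)/(5289 + 1/(28233 + l)) = (-20037 - 43064)/(5289 + 1/(28233 + 7144)) = -63101/(5289 + 1/35377) = -63101/187108954/35377 = -63101*35377/187108954 = -2232324077/187108954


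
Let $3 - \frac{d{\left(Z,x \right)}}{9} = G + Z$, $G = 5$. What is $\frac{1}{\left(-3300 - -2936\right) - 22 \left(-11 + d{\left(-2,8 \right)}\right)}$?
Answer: $- \frac{1}{122} \approx -0.0081967$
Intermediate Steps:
$d{\left(Z,x \right)} = -18 - 9 Z$ ($d{\left(Z,x \right)} = 27 - 9 \left(5 + Z\right) = 27 - \left(45 + 9 Z\right) = -18 - 9 Z$)
$\frac{1}{\left(-3300 - -2936\right) - 22 \left(-11 + d{\left(-2,8 \right)}\right)} = \frac{1}{\left(-3300 - -2936\right) - 22 \left(-11 - 0\right)} = \frac{1}{\left(-3300 + 2936\right) - 22 \left(-11 + \left(-18 + 18\right)\right)} = \frac{1}{-364 - 22 \left(-11 + 0\right)} = \frac{1}{-364 - -242} = \frac{1}{-364 + 242} = \frac{1}{-122} = - \frac{1}{122}$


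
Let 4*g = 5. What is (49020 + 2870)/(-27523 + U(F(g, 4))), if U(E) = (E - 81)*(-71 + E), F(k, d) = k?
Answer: -830240/351367 ≈ -2.3629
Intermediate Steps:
g = 5/4 (g = (1/4)*5 = 5/4 ≈ 1.2500)
U(E) = (-81 + E)*(-71 + E)
(49020 + 2870)/(-27523 + U(F(g, 4))) = (49020 + 2870)/(-27523 + (5751 + (5/4)**2 - 152*5/4)) = 51890/(-27523 + (5751 + 25/16 - 190)) = 51890/(-27523 + 89001/16) = 51890/(-351367/16) = 51890*(-16/351367) = -830240/351367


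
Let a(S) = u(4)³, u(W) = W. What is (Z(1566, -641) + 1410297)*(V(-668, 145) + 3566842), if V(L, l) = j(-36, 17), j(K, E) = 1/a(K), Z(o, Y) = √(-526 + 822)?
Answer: 321939622023033/64 + 228277889*√74/32 ≈ 5.0304e+12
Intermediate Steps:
Z(o, Y) = 2*√74 (Z(o, Y) = √296 = 2*√74)
a(S) = 64 (a(S) = 4³ = 64)
j(K, E) = 1/64
V(L, l) = 1/64
(Z(1566, -641) + 1410297)*(V(-668, 145) + 3566842) = (2*√74 + 1410297)*(1/64 + 3566842) = (1410297 + 2*√74)*(228277889/64) = 321939622023033/64 + 228277889*√74/32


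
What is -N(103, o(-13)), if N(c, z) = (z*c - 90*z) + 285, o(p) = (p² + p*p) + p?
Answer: -4510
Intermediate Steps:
o(p) = p + 2*p² (o(p) = (p² + p²) + p = 2*p² + p = p + 2*p²)
N(c, z) = 285 - 90*z + c*z (N(c, z) = (c*z - 90*z) + 285 = (-90*z + c*z) + 285 = 285 - 90*z + c*z)
-N(103, o(-13)) = -(285 - (-1170)*(1 + 2*(-13)) + 103*(-13*(1 + 2*(-13)))) = -(285 - (-1170)*(1 - 26) + 103*(-13*(1 - 26))) = -(285 - (-1170)*(-25) + 103*(-13*(-25))) = -(285 - 90*325 + 103*325) = -(285 - 29250 + 33475) = -1*4510 = -4510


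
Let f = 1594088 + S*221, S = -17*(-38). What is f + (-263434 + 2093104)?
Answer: 3566524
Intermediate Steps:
S = 646
f = 1736854 (f = 1594088 + 646*221 = 1594088 + 142766 = 1736854)
f + (-263434 + 2093104) = 1736854 + (-263434 + 2093104) = 1736854 + 1829670 = 3566524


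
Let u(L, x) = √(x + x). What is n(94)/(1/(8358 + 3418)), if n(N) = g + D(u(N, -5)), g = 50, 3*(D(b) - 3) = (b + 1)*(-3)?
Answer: 612352 - 11776*I*√10 ≈ 6.1235e+5 - 37239.0*I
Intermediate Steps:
u(L, x) = √2*√x (u(L, x) = √(2*x) = √2*√x)
D(b) = 2 - b (D(b) = 3 + ((b + 1)*(-3))/3 = 3 + ((1 + b)*(-3))/3 = 3 + (-3 - 3*b)/3 = 3 + (-1 - b) = 2 - b)
n(N) = 52 - I*√10 (n(N) = 50 + (2 - √2*√(-5)) = 50 + (2 - √2*I*√5) = 50 + (2 - I*√10) = 52 - I*√10)
n(94)/(1/(8358 + 3418)) = (52 - I*√10)/(1/(8358 + 3418)) = (52 - I*√10)/(1/11776) = (52 - I*√10)*11776 = 612352 - 11776*I*√10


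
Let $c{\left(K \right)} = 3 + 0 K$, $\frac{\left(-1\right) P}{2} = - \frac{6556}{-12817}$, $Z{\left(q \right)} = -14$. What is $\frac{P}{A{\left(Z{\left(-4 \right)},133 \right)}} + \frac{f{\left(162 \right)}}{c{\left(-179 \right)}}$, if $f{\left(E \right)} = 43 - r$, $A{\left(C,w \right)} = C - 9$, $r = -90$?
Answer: $\frac{39246539}{884373} \approx 44.378$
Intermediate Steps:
$A{\left(C,w \right)} = -9 + C$ ($A{\left(C,w \right)} = C - 9 = -9 + C$)
$P = - \frac{13112}{12817}$ ($P = - 2 \left(- \frac{6556}{-12817}\right) = - 2 \left(\left(-6556\right) \left(- \frac{1}{12817}\right)\right) = \left(-2\right) \frac{6556}{12817} = - \frac{13112}{12817} \approx -1.023$)
$c{\left(K \right)} = 3$ ($c{\left(K \right)} = 3 + 0 = 3$)
$f{\left(E \right)} = 133$ ($f{\left(E \right)} = 43 - -90 = 43 + 90 = 133$)
$\frac{P}{A{\left(Z{\left(-4 \right)},133 \right)}} + \frac{f{\left(162 \right)}}{c{\left(-179 \right)}} = - \frac{13112}{12817 \left(-9 - 14\right)} + \frac{133}{3} = - \frac{13112}{12817 \left(-23\right)} + 133 \cdot \frac{1}{3} = \left(- \frac{13112}{12817}\right) \left(- \frac{1}{23}\right) + \frac{133}{3} = \frac{13112}{294791} + \frac{133}{3} = \frac{39246539}{884373}$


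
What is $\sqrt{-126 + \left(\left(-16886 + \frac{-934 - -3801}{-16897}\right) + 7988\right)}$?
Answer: $\frac{i \sqrt{692415515}}{277} \approx 94.996 i$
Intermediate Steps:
$\sqrt{-126 + \left(\left(-16886 + \frac{-934 - -3801}{-16897}\right) + 7988\right)} = \sqrt{-126 + \left(\left(-16886 + \left(-934 + 3801\right) \left(- \frac{1}{16897}\right)\right) + 7988\right)} = \sqrt{-126 + \left(\left(-16886 + 2867 \left(- \frac{1}{16897}\right)\right) + 7988\right)} = \sqrt{-126 + \left(\left(-16886 - \frac{47}{277}\right) + 7988\right)} = \sqrt{-126 + \left(- \frac{4677469}{277} + 7988\right)} = \sqrt{-126 - \frac{2464793}{277}} = \sqrt{- \frac{2499695}{277}} = \frac{i \sqrt{692415515}}{277}$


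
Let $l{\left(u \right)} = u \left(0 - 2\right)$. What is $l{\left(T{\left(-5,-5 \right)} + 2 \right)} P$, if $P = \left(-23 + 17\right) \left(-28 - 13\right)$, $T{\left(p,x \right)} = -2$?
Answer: $0$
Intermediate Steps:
$P = 246$ ($P = \left(-6\right) \left(-41\right) = 246$)
$l{\left(u \right)} = - 2 u$ ($l{\left(u \right)} = u \left(-2\right) = - 2 u$)
$l{\left(T{\left(-5,-5 \right)} + 2 \right)} P = - 2 \left(-2 + 2\right) 246 = \left(-2\right) 0 \cdot 246 = 0 \cdot 246 = 0$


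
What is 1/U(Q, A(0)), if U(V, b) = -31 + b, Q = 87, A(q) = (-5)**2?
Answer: -1/6 ≈ -0.16667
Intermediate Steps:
A(q) = 25
1/U(Q, A(0)) = 1/(-31 + 25) = 1/(-6) = -1/6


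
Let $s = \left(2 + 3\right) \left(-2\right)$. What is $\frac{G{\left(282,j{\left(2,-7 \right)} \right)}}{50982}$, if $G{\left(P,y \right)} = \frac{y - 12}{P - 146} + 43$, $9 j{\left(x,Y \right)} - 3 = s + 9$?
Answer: $\frac{26263}{31200984} \approx 0.00084174$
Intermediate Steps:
$s = -10$ ($s = 5 \left(-2\right) = -10$)
$j{\left(x,Y \right)} = \frac{2}{9}$ ($j{\left(x,Y \right)} = \frac{1}{3} + \frac{-10 + 9}{9} = \frac{1}{3} + \frac{1}{9} \left(-1\right) = \frac{1}{3} - \frac{1}{9} = \frac{2}{9}$)
$G{\left(P,y \right)} = 43 + \frac{-12 + y}{-146 + P}$ ($G{\left(P,y \right)} = \frac{-12 + y}{-146 + P} + 43 = 43 + \frac{-12 + y}{-146 + P}$)
$\frac{G{\left(282,j{\left(2,-7 \right)} \right)}}{50982} = \frac{\frac{1}{-146 + 282} \left(-6290 + \frac{2}{9} + 43 \cdot 282\right)}{50982} = \frac{-6290 + \frac{2}{9} + 12126}{136} \cdot \frac{1}{50982} = \frac{1}{136} \cdot \frac{52526}{9} \cdot \frac{1}{50982} = \frac{26263}{612} \cdot \frac{1}{50982} = \frac{26263}{31200984}$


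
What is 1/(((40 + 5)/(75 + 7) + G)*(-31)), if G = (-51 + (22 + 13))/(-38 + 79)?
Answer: -82/403 ≈ -0.20347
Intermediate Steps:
G = -16/41 (G = (-51 + 35)/41 = -16*1/41 = -16/41 ≈ -0.39024)
1/(((40 + 5)/(75 + 7) + G)*(-31)) = 1/(((40 + 5)/(75 + 7) - 16/41)*(-31)) = 1/((45/82 - 16/41)*(-31)) = 1/((13/82)*(-31)) = 1/(-403/82) = -82/403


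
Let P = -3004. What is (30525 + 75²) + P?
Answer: 33146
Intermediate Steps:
(30525 + 75²) + P = (30525 + 75²) - 3004 = (30525 + 5625) - 3004 = 36150 - 3004 = 33146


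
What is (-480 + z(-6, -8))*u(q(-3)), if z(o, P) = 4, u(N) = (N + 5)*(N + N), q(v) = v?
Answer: 5712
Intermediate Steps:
u(N) = 2*N*(5 + N) (u(N) = (5 + N)*(2*N) = 2*N*(5 + N))
(-480 + z(-6, -8))*u(q(-3)) = (-480 + 4)*(2*(-3)*(5 - 3)) = -952*(-3)*2 = -476*(-12) = 5712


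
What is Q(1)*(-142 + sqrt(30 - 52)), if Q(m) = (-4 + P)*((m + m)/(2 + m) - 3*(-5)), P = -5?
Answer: 20022 - 141*I*sqrt(22) ≈ 20022.0 - 661.35*I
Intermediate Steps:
Q(m) = -135 - 18*m/(2 + m) (Q(m) = (-4 - 5)*((m + m)/(2 + m) - 3*(-5)) = -9*((2*m)/(2 + m) + 15) = -9*(2*m/(2 + m) + 15) = -9*(15 + 2*m/(2 + m)) = -135 - 18*m/(2 + m))
Q(1)*(-142 + sqrt(30 - 52)) = (9*(-30 - 17*1)/(2 + 1))*(-142 + sqrt(30 - 52)) = (9*(-30 - 17)/3)*(-142 + sqrt(-22)) = (9*(1/3)*(-47))*(-142 + I*sqrt(22)) = -141*(-142 + I*sqrt(22)) = 20022 - 141*I*sqrt(22)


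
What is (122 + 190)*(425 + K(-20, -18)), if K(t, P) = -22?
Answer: 125736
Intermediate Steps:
(122 + 190)*(425 + K(-20, -18)) = (122 + 190)*(425 - 22) = 312*403 = 125736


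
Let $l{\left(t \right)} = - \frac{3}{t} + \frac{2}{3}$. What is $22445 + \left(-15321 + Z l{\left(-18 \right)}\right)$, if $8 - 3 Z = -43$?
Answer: $\frac{42829}{6} \approx 7138.2$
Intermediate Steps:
$Z = 17$ ($Z = \frac{8}{3} - - \frac{43}{3} = \frac{8}{3} + \frac{43}{3} = 17$)
$l{\left(t \right)} = \frac{2}{3} - \frac{3}{t}$ ($l{\left(t \right)} = - \frac{3}{t} + 2 \cdot \frac{1}{3} = - \frac{3}{t} + \frac{2}{3} = \frac{2}{3} - \frac{3}{t}$)
$22445 + \left(-15321 + Z l{\left(-18 \right)}\right) = 22445 - \left(15321 - 17 \left(\frac{2}{3} - \frac{3}{-18}\right)\right) = 22445 - \left(15321 - 17 \left(\frac{2}{3} - - \frac{1}{6}\right)\right) = 22445 - \left(15321 - 17 \left(\frac{2}{3} + \frac{1}{6}\right)\right) = 22445 + \left(-15321 + 17 \cdot \frac{5}{6}\right) = 22445 + \left(-15321 + \frac{85}{6}\right) = 22445 - \frac{91841}{6} = \frac{42829}{6}$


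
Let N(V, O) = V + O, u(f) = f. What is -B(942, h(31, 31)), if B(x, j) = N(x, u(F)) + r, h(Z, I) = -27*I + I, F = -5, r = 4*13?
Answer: -989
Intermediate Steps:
r = 52
N(V, O) = O + V
h(Z, I) = -26*I
B(x, j) = 47 + x (B(x, j) = (-5 + x) + 52 = 47 + x)
-B(942, h(31, 31)) = -(47 + 942) = -1*989 = -989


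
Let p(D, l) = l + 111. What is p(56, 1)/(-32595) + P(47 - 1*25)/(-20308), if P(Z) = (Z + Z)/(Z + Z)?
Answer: -2307091/661939260 ≈ -0.0034854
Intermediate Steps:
P(Z) = 1 (P(Z) = (2*Z)/((2*Z)) = (2*Z)*(1/(2*Z)) = 1)
p(D, l) = 111 + l
p(56, 1)/(-32595) + P(47 - 1*25)/(-20308) = (111 + 1)/(-32595) + 1/(-20308) = 112*(-1/32595) + 1*(-1/20308) = -112/32595 - 1/20308 = -2307091/661939260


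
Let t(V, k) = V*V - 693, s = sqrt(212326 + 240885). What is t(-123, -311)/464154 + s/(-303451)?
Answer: 2406/77359 - sqrt(453211)/303451 ≈ 0.028883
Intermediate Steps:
s = sqrt(453211) ≈ 673.21
t(V, k) = -693 + V**2 (t(V, k) = V**2 - 693 = -693 + V**2)
t(-123, -311)/464154 + s/(-303451) = (-693 + (-123)**2)/464154 + sqrt(453211)/(-303451) = (-693 + 15129)*(1/464154) + sqrt(453211)*(-1/303451) = 14436*(1/464154) - sqrt(453211)/303451 = 2406/77359 - sqrt(453211)/303451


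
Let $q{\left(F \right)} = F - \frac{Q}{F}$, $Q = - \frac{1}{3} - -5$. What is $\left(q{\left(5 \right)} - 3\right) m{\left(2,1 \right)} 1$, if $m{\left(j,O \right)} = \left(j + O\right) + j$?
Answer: $\frac{16}{3} \approx 5.3333$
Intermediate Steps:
$Q = \frac{14}{3}$ ($Q = \left(-1\right) \frac{1}{3} + 5 = - \frac{1}{3} + 5 = \frac{14}{3} \approx 4.6667$)
$m{\left(j,O \right)} = O + 2 j$ ($m{\left(j,O \right)} = \left(O + j\right) + j = O + 2 j$)
$q{\left(F \right)} = F - \frac{14}{3 F}$
$\left(q{\left(5 \right)} - 3\right) m{\left(2,1 \right)} 1 = \left(\left(5 - \frac{14}{3 \cdot 5}\right) - 3\right) \left(1 + 2 \cdot 2\right) 1 = \left(\left(5 - \frac{14}{15}\right) - 3\right) \left(1 + 4\right) 1 = \left(\left(5 - \frac{14}{15}\right) - 3\right) 5 \cdot 1 = \left(\frac{61}{15} - 3\right) 5 \cdot 1 = \frac{16}{15} \cdot 5 \cdot 1 = \frac{16}{3} \cdot 1 = \frac{16}{3}$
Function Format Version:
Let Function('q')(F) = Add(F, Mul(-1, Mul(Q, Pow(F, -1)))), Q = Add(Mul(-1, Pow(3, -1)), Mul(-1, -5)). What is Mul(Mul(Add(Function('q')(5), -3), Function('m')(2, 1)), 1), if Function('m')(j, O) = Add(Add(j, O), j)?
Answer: Rational(16, 3) ≈ 5.3333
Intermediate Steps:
Q = Rational(14, 3) (Q = Add(Mul(-1, Rational(1, 3)), 5) = Add(Rational(-1, 3), 5) = Rational(14, 3) ≈ 4.6667)
Function('m')(j, O) = Add(O, Mul(2, j)) (Function('m')(j, O) = Add(Add(O, j), j) = Add(O, Mul(2, j)))
Function('q')(F) = Add(F, Mul(Rational(-14, 3), Pow(F, -1))) (Function('q')(F) = Add(F, Mul(-1, Mul(Rational(14, 3), Pow(F, -1)))) = Add(F, Mul(Rational(-14, 3), Pow(F, -1))))
Mul(Mul(Add(Function('q')(5), -3), Function('m')(2, 1)), 1) = Mul(Mul(Add(Add(5, Mul(Rational(-14, 3), Pow(5, -1))), -3), Add(1, Mul(2, 2))), 1) = Mul(Mul(Add(Add(5, Mul(Rational(-14, 3), Rational(1, 5))), -3), Add(1, 4)), 1) = Mul(Mul(Add(Add(5, Rational(-14, 15)), -3), 5), 1) = Mul(Mul(Add(Rational(61, 15), -3), 5), 1) = Mul(Mul(Rational(16, 15), 5), 1) = Mul(Rational(16, 3), 1) = Rational(16, 3)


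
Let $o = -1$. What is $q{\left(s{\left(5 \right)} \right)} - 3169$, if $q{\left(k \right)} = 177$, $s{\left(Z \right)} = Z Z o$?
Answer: $-2992$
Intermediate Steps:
$s{\left(Z \right)} = - Z^{2}$ ($s{\left(Z \right)} = Z Z \left(-1\right) = Z^{2} \left(-1\right) = - Z^{2}$)
$q{\left(s{\left(5 \right)} \right)} - 3169 = 177 - 3169 = -2992$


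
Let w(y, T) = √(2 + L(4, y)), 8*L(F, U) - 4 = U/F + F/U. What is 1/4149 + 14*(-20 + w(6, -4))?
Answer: -1161719/4149 + 7*√399/6 ≈ -256.70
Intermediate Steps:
L(F, U) = ½ + F/(8*U) + U/(8*F) (L(F, U) = ½ + (U/F + F/U)/8 = ½ + (F/U + U/F)/8 = ½ + (F/(8*U) + U/(8*F)) = ½ + F/(8*U) + U/(8*F))
w(y, T) = √(5/2 + 1/(2*y) + y/32) (w(y, T) = √(2 + (½ + (⅛)*4/y + (⅛)*y/4)) = √(2 + (½ + 1/(2*y) + (⅛)*y*(¼))) = √(2 + (½ + 1/(2*y) + y/32)) = √(5/2 + 1/(2*y) + y/32))
1/4149 + 14*(-20 + w(6, -4)) = 1/4149 + 14*(-20 + √(160 + 2*6 + 32/6)/8) = 1/4149 + 14*(-20 + √(160 + 12 + 32*(⅙))/8) = 1/4149 + 14*(-20 + √(160 + 12 + 16/3)/8) = 1/4149 + 14*(-20 + √(532/3)/8) = 1/4149 + 14*(-20 + (2*√399/3)/8) = 1/4149 + 14*(-20 + √399/12) = 1/4149 + (-280 + 7*√399/6) = -1161719/4149 + 7*√399/6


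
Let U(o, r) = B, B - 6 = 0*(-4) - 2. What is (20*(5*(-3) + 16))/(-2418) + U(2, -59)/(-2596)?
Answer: -7699/784641 ≈ -0.0098121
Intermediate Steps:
B = 4 (B = 6 + (0*(-4) - 2) = 6 + (0 - 2) = 6 - 2 = 4)
U(o, r) = 4
(20*(5*(-3) + 16))/(-2418) + U(2, -59)/(-2596) = (20*(5*(-3) + 16))/(-2418) + 4/(-2596) = (20*(-15 + 16))*(-1/2418) + 4*(-1/2596) = (20*1)*(-1/2418) - 1/649 = 20*(-1/2418) - 1/649 = -10/1209 - 1/649 = -7699/784641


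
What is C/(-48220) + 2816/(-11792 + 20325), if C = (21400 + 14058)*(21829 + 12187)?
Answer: -2572962774576/102865315 ≈ -25013.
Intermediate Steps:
C = 1206139328 (C = 35458*34016 = 1206139328)
C/(-48220) + 2816/(-11792 + 20325) = 1206139328/(-48220) + 2816/(-11792 + 20325) = 1206139328*(-1/48220) + 2816/8533 = -301534832/12055 + 2816*(1/8533) = -301534832/12055 + 2816/8533 = -2572962774576/102865315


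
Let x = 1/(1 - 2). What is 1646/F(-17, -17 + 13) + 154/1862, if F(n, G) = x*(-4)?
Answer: 109481/266 ≈ 411.58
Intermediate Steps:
x = -1 (x = 1/(-1) = -1)
F(n, G) = 4 (F(n, G) = -1*(-4) = 4)
1646/F(-17, -17 + 13) + 154/1862 = 1646/4 + 154/1862 = 1646*(¼) + 154*(1/1862) = 823/2 + 11/133 = 109481/266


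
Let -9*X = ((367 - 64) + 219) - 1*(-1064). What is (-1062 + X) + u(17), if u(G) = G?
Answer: -10991/9 ≈ -1221.2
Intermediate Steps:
X = -1586/9 (X = -(((367 - 64) + 219) - 1*(-1064))/9 = -((303 + 219) + 1064)/9 = -(522 + 1064)/9 = -⅑*1586 = -1586/9 ≈ -176.22)
(-1062 + X) + u(17) = (-1062 - 1586/9) + 17 = -11144/9 + 17 = -10991/9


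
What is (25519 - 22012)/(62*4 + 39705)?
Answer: 3507/39953 ≈ 0.087778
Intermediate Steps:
(25519 - 22012)/(62*4 + 39705) = 3507/(248 + 39705) = 3507/39953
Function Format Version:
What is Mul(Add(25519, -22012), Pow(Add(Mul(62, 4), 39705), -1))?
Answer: Rational(3507, 39953) ≈ 0.087778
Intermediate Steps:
Mul(Add(25519, -22012), Pow(Add(Mul(62, 4), 39705), -1)) = Mul(3507, Pow(Add(248, 39705), -1)) = Mul(3507, Pow(39953, -1)) = Mul(3507, Rational(1, 39953)) = Rational(3507, 39953)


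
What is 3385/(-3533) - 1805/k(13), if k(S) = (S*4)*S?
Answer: -8665325/2388308 ≈ -3.6282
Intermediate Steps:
k(S) = 4*S² (k(S) = (4*S)*S = 4*S²)
3385/(-3533) - 1805/k(13) = 3385/(-3533) - 1805/(4*13²) = 3385*(-1/3533) - 1805/(4*169) = -3385/3533 - 1805/676 = -8665325/2388308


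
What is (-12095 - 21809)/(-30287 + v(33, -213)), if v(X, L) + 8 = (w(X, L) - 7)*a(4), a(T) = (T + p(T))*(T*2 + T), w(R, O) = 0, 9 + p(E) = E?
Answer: 33904/30211 ≈ 1.1222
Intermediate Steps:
p(E) = -9 + E
a(T) = 3*T*(-9 + 2*T) (a(T) = (T + (-9 + T))*(T*2 + T) = (-9 + 2*T)*(2*T + T) = (-9 + 2*T)*(3*T) = 3*T*(-9 + 2*T))
v(X, L) = 76 (v(X, L) = -8 + (0 - 7)*(3*4*(-9 + 2*4)) = -8 - 21*4*(-9 + 8) = -8 - 21*4*(-1) = -8 - 7*(-12) = -8 + 84 = 76)
(-12095 - 21809)/(-30287 + v(33, -213)) = (-12095 - 21809)/(-30287 + 76) = -33904/(-30211) = -33904*(-1/30211) = 33904/30211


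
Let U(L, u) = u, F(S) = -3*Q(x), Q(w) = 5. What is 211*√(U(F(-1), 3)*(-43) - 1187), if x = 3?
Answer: 422*I*√329 ≈ 7654.4*I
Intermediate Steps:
F(S) = -15 (F(S) = -3*5 = -15)
211*√(U(F(-1), 3)*(-43) - 1187) = 211*√(3*(-43) - 1187) = 211*√(-129 - 1187) = 211*√(-1316) = 211*(2*I*√329) = 422*I*√329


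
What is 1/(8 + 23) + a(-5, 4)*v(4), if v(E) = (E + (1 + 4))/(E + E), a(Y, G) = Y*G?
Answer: -1393/62 ≈ -22.468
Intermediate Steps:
a(Y, G) = G*Y
v(E) = (5 + E)/(2*E) (v(E) = (E + 5)/((2*E)) = (5 + E)*(1/(2*E)) = (5 + E)/(2*E))
1/(8 + 23) + a(-5, 4)*v(4) = 1/(8 + 23) + (4*(-5))*((½)*(5 + 4)/4) = 1/31 - 10*9/4 = 1/31 - 20*9/8 = 1/31 - 45/2 = -1393/62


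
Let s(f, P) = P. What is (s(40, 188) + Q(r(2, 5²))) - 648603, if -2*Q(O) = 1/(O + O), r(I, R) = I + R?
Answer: -70028821/108 ≈ -6.4842e+5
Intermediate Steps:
Q(O) = -1/(4*O) (Q(O) = -1/(2*(O + O)) = -1/(2*O)/2 = -1/(4*O))
(s(40, 188) + Q(r(2, 5²))) - 648603 = (188 - 1/(4*(2 + 5²))) - 648603 = (188 - 1/(4*(2 + 25))) - 648603 = (188 - ¼/27) - 648603 = (188 - ¼*1/27) - 648603 = (188 - 1/108) - 648603 = 20303/108 - 648603 = -70028821/108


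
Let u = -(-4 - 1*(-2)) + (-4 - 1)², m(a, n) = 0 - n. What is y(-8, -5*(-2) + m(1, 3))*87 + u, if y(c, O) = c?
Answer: -669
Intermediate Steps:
m(a, n) = -n
u = 27 (u = -(-4 + 2) + (-5)² = -1*(-2) + 25 = 2 + 25 = 27)
y(-8, -5*(-2) + m(1, 3))*87 + u = -8*87 + 27 = -696 + 27 = -669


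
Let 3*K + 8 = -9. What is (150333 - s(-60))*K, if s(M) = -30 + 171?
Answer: -851088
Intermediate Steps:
K = -17/3 (K = -8/3 + (⅓)*(-9) = -8/3 - 3 = -17/3 ≈ -5.6667)
s(M) = 141
(150333 - s(-60))*K = (150333 - 1*141)*(-17/3) = (150333 - 141)*(-17/3) = 150192*(-17/3) = -851088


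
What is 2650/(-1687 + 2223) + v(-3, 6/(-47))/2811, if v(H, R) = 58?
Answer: 3740119/753348 ≈ 4.9647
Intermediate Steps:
2650/(-1687 + 2223) + v(-3, 6/(-47))/2811 = 2650/(-1687 + 2223) + 58/2811 = 2650/536 + 58*(1/2811) = 2650*(1/536) + 58/2811 = 1325/268 + 58/2811 = 3740119/753348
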